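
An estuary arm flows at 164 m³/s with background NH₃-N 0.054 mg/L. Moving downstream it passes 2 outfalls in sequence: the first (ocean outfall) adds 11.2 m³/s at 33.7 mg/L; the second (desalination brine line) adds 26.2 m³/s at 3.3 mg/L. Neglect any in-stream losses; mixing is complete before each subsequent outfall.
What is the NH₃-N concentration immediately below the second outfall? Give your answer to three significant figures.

Below outfall 1: Q → 175.2 m³/s, C = (164.0·0.05400 + 11.20·33.70)/175.2 = 2.205 mg/L.
Below outfall 2: Q → 201.4 m³/s, C = (175.2·2.205 + 26.20·3.300)/201.4 = 2.347 mg/L.

2.35 mg/L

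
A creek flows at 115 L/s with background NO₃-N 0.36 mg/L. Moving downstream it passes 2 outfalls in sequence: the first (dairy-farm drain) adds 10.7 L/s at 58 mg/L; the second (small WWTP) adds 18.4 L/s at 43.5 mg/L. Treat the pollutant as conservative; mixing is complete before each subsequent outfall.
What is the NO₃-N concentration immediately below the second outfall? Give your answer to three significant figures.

Outfall 1: combined Q = 125.7 L/s; C = (115.0·0.3600 + 10.70·58.00)/125.7 = 5.267 mg/L.
Outfall 2: combined Q = 144.1 L/s; C = (125.7·5.267 + 18.40·43.50)/144.1 = 10.15 mg/L.

10.1 mg/L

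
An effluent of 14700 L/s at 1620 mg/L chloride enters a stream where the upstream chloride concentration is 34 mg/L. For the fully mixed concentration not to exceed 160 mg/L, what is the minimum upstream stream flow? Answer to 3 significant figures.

170000 L/s

Set C_mix = 160: (Q·34.00 + 14700·1620) / (Q + 14700) = 160
→ Q = 14700·(1620 − 160)/(160 − 34.00) = 170300 L/s.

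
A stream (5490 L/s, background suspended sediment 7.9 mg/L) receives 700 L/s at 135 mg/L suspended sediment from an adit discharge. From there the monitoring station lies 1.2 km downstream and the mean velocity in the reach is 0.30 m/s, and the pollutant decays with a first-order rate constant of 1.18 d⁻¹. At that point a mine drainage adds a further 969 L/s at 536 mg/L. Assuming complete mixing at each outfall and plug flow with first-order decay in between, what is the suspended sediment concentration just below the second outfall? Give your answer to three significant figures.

Conservation of mass: C = (5490·7.900 + 700.0·135.0) / 6190 = 137900/6190 = 22.27 mg/L; combined flow 6190 L/s.
Travel time t = 1.2·1000 / 0.30 = 4000 s = 1.111 h.
First-order decay: C = 22.27·exp(−k·t) = 22.27·0.9468 = 21.09 mg/L.
Second outfall: C = (6190·21.09 + 969.0·536.0)/7159 = 90.78 mg/L.

90.8 mg/L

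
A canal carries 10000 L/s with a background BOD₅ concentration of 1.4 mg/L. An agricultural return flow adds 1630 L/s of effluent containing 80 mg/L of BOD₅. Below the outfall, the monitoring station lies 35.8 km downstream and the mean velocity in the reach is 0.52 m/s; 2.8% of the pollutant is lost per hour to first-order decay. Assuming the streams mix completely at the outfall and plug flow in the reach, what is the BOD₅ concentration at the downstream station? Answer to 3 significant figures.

Flow-weighted average: C = (10000·1.400 + 1630·80.00) / 11630 = 144400/11630 = 12.42 mg/L.
Travel time t = 35.8·1000 / 0.52 = 68850 s = 19.12 h.
2.8%/h lost → k = −ln(1 − 0.028) = 0.02840 h⁻¹.
Decay over the reach: 12.42·exp(−kt) = 12.42·0.5809 = 7.213 mg/L.

7.21 mg/L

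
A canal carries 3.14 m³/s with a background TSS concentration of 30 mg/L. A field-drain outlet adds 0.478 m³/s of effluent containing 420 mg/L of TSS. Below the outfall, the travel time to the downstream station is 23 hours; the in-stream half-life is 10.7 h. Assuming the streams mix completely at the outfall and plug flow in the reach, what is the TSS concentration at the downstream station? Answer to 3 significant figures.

Mixed concentration C = ΣQC/ΣQ = (3.140·30.00 + 0.4780·420.0) / 3.618 = 295.0/3.618 = 81.53 mg/L.
Half-life 10.7 h → k = ln 2 / 10.7 = 0.06478 h⁻¹ = 1.555 d⁻¹.
Decay over the reach: 81.53·exp(−kt) = 81.53·0.2254 = 18.37 mg/L.

18.4 mg/L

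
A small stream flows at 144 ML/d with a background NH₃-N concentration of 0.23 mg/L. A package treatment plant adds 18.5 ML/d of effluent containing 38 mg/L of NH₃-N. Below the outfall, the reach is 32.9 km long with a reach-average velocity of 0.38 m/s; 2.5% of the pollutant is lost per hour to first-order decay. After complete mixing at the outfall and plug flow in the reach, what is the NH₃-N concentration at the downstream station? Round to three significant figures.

Flow-weighted average: C = (144.0·0.2300 + 18.50·38.00) / 162.5 = 736.1/162.5 = 4.530 mg/L.
Travel time t = 32.9·1000 / 0.38 = 86580 s = 24.05 h.
2.5%/h lost → k = −ln(1 − 0.025) = 0.02532 h⁻¹.
Applying C = C₀e^(−kt): 4.530 × 0.5440 = 2.464 mg/L.

2.46 mg/L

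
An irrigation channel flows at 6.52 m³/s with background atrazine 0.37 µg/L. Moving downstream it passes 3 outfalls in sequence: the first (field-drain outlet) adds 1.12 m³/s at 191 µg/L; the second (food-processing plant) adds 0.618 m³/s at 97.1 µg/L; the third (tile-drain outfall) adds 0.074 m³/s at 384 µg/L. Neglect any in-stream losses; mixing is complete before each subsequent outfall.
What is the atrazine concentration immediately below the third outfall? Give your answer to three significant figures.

36.6 µg/L

Outfall 1: combined Q = 7.640 m³/s; C = (6.520·0.3700 + 1.120·191.0)/7.640 = 28.32 µg/L.
Outfall 2: combined Q = 8.258 m³/s; C = (7.640·28.32 + 0.6180·97.10)/8.258 = 33.46 µg/L.
Outfall 3: combined Q = 8.332 m³/s; C = (8.258·33.46 + 0.07400·384.0)/8.332 = 36.58 µg/L.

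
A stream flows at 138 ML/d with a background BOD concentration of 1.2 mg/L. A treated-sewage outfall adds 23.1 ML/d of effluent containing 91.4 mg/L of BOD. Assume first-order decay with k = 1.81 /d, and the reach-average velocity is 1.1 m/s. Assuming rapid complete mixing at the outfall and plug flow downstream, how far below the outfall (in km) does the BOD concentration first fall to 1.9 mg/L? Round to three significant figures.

105 km

Mixed concentration C = ΣQC/ΣQ = (138.0·1.200 + 23.10·91.40) / 161.1 = 2277/161.1 = 14.13 mg/L.
Set 14.13·exp(−k·t) = 1.9 → t = ln(14.13/1.9)/k = 95790 s = 26.61 h.
Distance = v·t = 1.1·95790 = 105400 m = 105.4 km.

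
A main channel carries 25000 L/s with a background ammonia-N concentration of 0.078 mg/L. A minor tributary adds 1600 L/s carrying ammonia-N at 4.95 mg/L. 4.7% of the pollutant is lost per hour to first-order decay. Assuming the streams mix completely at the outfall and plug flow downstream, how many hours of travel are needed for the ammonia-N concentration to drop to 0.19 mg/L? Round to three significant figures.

13.9 h

Mass balance: C = (25000·0.07800 + 1600·4.950) / 26600 = 9870/26600 = 0.3711 mg/L.
4.7%/h lost → k = −ln(1 − 0.047) = 0.04814 h⁻¹.
0.3711·exp(−k·t) = 0.19 → t = ln(0.3711/0.19)/k = 50050 s = 13.90 h.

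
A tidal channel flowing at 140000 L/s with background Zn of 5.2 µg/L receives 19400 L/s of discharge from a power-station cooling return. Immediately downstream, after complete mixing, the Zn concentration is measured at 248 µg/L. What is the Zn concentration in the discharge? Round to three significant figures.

Mass balance: 140000·5.200 + 19400·Cₑ = 159400·248.0
→ Cₑ = (159400·248.0 − 140000·5.200) / 19400 = 2000 µg/L.

2000 µg/L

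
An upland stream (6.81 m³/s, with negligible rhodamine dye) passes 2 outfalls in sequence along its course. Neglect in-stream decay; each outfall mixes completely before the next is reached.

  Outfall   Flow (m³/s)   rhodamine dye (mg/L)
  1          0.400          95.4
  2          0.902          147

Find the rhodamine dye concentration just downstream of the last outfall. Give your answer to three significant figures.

Below outfall 1: Q → 7.210 m³/s, C = (6.810·0 + 0.4000·95.40)/7.210 = 5.293 mg/L.
Below outfall 2: Q → 8.112 m³/s, C = (7.210·5.293 + 0.9020·147.0)/8.112 = 21.05 mg/L.

21.0 mg/L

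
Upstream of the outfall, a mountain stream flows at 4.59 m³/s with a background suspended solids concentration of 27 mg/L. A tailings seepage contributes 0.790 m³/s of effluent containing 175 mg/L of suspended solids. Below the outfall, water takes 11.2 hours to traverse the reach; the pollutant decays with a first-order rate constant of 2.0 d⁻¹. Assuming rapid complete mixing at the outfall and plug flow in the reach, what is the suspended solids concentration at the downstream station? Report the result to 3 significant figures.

Flow-weighted average: C = (4.590·27.00 + 0.7900·175.0) / 5.380 = 262.2/5.380 = 48.73 mg/L.
Decay over the reach: 48.73·exp(−kt) = 48.73·0.3932 = 19.16 mg/L.

19.2 mg/L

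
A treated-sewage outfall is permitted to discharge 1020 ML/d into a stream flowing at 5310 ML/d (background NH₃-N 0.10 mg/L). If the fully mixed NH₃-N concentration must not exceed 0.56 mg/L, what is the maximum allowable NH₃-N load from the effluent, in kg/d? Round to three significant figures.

3010 kg/d

Mass balance at the limit: 5310·0.1000 + 1020·Cₑ = 6330·0.56 → Cₑ = 2.955 mg/L.
1020 ML/d = 11.81 m³/s. Load = 11.81 m³/s × 2.955 g/m³ × 86 400 s/d = 3014 kg/d.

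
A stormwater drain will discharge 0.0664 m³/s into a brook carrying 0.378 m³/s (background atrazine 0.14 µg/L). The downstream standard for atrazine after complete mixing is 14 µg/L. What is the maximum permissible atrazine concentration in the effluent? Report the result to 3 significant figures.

At the limit, (Qr·Cr + Qe·Cₑ)/(Qr + Qe) = 14:
Cₑ = (0.4444·14 − 0.3780·0.1400) / 0.06640 = 92.90 µg/L.

92.9 µg/L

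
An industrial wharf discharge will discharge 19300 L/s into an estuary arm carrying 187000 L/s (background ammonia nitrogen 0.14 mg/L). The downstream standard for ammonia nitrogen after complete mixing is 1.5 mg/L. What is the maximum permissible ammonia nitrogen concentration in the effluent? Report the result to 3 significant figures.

14.7 mg/L

At the limit, (Qr·Cr + Qe·Cₑ)/(Qr + Qe) = 1.5:
Cₑ = (206300·1.5 − 187000·0.1400) / 19300 = 14.68 mg/L.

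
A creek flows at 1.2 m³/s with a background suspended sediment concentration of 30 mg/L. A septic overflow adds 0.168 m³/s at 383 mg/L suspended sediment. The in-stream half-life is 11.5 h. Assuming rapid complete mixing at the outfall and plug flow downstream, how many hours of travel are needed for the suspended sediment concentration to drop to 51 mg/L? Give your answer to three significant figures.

6.03 h

Mixed concentration C = ΣQC/ΣQ = (1.200·30.00 + 0.1680·383.0) / 1.368 = 100.3/1.368 = 73.35 mg/L.
Half-life 11.5 h → k = ln 2 / 11.5 = 0.06027 h⁻¹ = 1.447 d⁻¹.
73.35·exp(−k·t) = 51 → t = ln(73.35/51)/k = 21710 s = 6.030 h.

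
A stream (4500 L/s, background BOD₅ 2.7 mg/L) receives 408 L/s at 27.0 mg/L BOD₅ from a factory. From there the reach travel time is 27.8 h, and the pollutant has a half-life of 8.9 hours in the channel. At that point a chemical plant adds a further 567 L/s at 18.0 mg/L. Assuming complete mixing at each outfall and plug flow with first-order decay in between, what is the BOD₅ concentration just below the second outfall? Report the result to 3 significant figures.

After mixing, C = (4500·2.700 + 408.0·27.00) / 4908 = 23170/4908 = 4.720 mg/L; combined flow 4908 L/s.
Half-life 8.9 h → k = ln 2 / 8.9 = 0.07788 h⁻¹ = 1.869 d⁻¹.
First-order decay: C = 4.720·exp(−k·t) = 4.720·0.1147 = 0.5416 mg/L.
At the second outfall, C = (4908·0.5416 + 567.0·18.00) / (4908 + 567.0) = 2.350 mg/L.

2.35 mg/L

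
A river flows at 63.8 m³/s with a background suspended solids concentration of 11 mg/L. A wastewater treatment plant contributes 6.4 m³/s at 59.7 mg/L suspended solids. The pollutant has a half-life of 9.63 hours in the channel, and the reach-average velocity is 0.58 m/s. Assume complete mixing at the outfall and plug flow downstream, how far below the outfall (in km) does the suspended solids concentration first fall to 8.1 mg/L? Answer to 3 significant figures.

Conservation of mass: C = (63.80·11.00 + 6.400·59.70) / 70.20 = 1084/70.20 = 15.44 mg/L.
Half-life 9.63 h → k = ln 2 / 9.63 = 0.07198 h⁻¹ = 1.727 d⁻¹.
Set 15.44·exp(−k·t) = 8.1 → t = ln(15.44/8.1)/k = 32260 s = 8.962 h.
Distance = v·t = 0.58·32260 = 18710 m = 18.71 km.

18.7 km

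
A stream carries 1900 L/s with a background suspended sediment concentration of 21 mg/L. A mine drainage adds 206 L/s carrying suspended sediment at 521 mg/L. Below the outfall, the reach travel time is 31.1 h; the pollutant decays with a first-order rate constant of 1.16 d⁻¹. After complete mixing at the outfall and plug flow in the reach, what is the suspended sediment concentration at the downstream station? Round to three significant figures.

Mass balance: C = (1900·21.00 + 206.0·521.0) / 2106 = 147200/2106 = 69.91 mg/L.
First-order decay: C = 69.91·exp(−k·t) = 69.91·0.2224 = 15.55 mg/L.

15.5 mg/L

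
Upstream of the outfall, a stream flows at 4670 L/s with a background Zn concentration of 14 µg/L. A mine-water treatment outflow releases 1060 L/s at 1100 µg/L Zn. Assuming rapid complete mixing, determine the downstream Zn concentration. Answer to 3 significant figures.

Mass balance: C = (4670·14.00 + 1060·1100) / 5730 = 1231000/5730 = 214.9 µg/L.

215 µg/L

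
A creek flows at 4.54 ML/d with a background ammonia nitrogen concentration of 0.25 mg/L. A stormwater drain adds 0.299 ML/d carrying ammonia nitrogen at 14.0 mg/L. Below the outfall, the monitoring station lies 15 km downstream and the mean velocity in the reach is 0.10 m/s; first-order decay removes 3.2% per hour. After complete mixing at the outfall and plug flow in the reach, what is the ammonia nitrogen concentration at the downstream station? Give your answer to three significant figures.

Flow-weighted average: C = (4.540·0.2500 + 0.2990·14.00) / 4.839 = 5.321/4.839 = 1.100 mg/L.
Travel time t = 15·1000 / 0.10 = 150000 s = 41.67 h.
3.2%/h lost → k = −ln(1 − 0.032) = 0.03252 h⁻¹.
Decay over the reach: 1.100·exp(−kt) = 1.100·0.2579 = 0.2836 mg/L.

0.284 mg/L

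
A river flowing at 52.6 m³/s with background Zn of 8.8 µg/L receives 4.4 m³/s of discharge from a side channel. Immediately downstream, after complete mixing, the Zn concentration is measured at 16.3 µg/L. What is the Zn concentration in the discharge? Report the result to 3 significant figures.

Mass balance: 52.60·8.800 + 4.400·Cₑ = 57.00·16.30
→ Cₑ = (57.00·16.30 − 52.60·8.800) / 4.400 = 106.0 µg/L.

106 µg/L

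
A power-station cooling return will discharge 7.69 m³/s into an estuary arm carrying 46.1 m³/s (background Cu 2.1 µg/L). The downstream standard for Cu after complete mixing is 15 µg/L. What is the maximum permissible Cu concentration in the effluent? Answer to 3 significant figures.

92.3 µg/L

At the limit, (Qr·Cr + Qe·Cₑ)/(Qr + Qe) = 15:
Cₑ = (53.79·15 − 46.10·2.100) / 7.690 = 92.33 µg/L.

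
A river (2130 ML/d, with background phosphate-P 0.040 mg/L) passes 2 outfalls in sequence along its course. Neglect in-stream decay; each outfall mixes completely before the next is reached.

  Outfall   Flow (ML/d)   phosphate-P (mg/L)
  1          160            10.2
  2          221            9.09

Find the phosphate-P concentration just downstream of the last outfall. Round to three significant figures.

1.48 mg/L

After outfall 1: Q = 2130 + 160.0 = 2290 ML/d; C = (2130·0.04000 + 160.0·10.20)/2290 = 0.7499 mg/L.
After outfall 2: Q = 2290 + 221.0 = 2511 ML/d; C = (2290·0.7499 + 221.0·9.090)/2511 = 1.484 mg/L.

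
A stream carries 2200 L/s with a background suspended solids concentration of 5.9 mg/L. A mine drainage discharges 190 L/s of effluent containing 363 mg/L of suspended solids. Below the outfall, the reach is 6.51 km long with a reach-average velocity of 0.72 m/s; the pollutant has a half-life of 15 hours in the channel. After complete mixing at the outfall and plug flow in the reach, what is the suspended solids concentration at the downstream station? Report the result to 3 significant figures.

30.5 mg/L

Flow-weighted average: C = (2200·5.900 + 190.0·363.0) / 2390 = 81950/2390 = 34.29 mg/L.
Travel time t = 6.51·1000 / 0.72 = 9042 s = 2.512 h.
Half-life 15 h → k = ln 2 / 15 = 0.04621 h⁻¹ = 1.109 d⁻¹.
Applying C = C₀e^(−kt): 34.29 × 0.8904 = 30.53 mg/L.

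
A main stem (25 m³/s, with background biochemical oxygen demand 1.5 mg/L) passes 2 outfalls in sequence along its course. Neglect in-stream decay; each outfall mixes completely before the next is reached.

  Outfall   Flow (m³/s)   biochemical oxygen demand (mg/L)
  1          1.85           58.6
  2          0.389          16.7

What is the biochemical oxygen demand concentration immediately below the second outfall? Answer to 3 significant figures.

After outfall 1: Q = 25.00 + 1.850 = 26.85 m³/s; C = (25.00·1.500 + 1.850·58.60)/26.85 = 5.434 mg/L.
After outfall 2: Q = 26.85 + 0.3890 = 27.24 m³/s; C = (26.85·5.434 + 0.3890·16.70)/27.24 = 5.595 mg/L.

5.60 mg/L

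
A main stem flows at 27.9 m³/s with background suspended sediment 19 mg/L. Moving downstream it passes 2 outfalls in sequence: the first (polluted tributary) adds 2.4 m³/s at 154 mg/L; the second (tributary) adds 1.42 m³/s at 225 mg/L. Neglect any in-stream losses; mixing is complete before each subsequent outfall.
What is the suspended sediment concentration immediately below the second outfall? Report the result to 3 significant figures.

38.4 mg/L

Outfall 1: combined Q = 30.30 m³/s; C = (27.90·19.00 + 2.400·154.0)/30.30 = 29.69 mg/L.
Outfall 2: combined Q = 31.72 m³/s; C = (30.30·29.69 + 1.420·225.0)/31.72 = 38.44 mg/L.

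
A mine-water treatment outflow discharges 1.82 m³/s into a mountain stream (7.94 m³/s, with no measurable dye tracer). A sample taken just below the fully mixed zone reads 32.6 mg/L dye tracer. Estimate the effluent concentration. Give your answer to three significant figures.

Mass balance: 7.940·0 + 1.820·Cₑ = 9.760·32.60
→ Cₑ = (9.760·32.60 − 7.940·0) / 1.820 = 174.8 mg/L.

175 mg/L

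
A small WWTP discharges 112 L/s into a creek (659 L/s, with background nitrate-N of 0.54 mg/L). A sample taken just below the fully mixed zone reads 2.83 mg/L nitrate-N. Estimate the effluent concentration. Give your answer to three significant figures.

16.3 mg/L

Mass balance: 659.0·0.5400 + 112.0·Cₑ = 771.0·2.830
→ Cₑ = (771.0·2.830 − 659.0·0.5400) / 112.0 = 16.30 mg/L.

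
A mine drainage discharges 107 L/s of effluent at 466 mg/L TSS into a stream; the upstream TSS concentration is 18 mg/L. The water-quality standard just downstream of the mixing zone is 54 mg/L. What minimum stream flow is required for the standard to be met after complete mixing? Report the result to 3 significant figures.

Set C_mix = 54: (Q·18.00 + 107.0·466.0) / (Q + 107.0) = 54
→ Q = 107.0·(466.0 − 54)/(54 − 18.00) = 1225 L/s.

1220 L/s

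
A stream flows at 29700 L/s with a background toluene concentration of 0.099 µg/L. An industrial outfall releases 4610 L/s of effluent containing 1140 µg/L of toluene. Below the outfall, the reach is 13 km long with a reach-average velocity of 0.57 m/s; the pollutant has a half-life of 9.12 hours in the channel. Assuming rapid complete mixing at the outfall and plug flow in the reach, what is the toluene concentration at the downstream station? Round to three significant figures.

94.7 µg/L

Conservation of mass: C = (29700·0.09900 + 4610·1140) / 34310 = 5258000/34310 = 153.3 µg/L.
Travel time t = 13·1000 / 0.57 = 22810 s = 6.335 h.
Half-life 9.12 h → k = ln 2 / 9.12 = 0.07600 h⁻¹ = 1.824 d⁻¹.
After decay, C = 153.3 × e^(−kt) = 153.3 × 0.6179 = 94.69 µg/L.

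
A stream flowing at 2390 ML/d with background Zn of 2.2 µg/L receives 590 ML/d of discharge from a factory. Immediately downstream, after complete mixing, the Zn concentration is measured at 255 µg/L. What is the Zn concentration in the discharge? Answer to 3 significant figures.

Mass balance: 2390·2.200 + 590.0·Cₑ = 2980·255.0
→ Cₑ = (2980·255.0 − 2390·2.200) / 590.0 = 1279 µg/L.

1280 µg/L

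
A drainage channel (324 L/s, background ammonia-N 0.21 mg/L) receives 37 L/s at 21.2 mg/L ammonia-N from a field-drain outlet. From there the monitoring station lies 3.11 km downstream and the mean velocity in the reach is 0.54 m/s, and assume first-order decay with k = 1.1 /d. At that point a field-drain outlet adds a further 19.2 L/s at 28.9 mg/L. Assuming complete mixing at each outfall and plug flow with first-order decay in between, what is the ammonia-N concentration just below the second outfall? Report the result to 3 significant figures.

3.54 mg/L

Mixed concentration C = ΣQC/ΣQ = (324.0·0.2100 + 37.00·21.20) / 361.0 = 852.4/361.0 = 2.361 mg/L; combined flow 361.0 L/s.
Travel time t = 3.11·1000 / 0.54 = 5759 s = 1.600 h.
After decay, C = 2.361 × e^(−kt) = 2.361 × 0.9293 = 2.194 mg/L.
At the second outfall, C = (361.0·2.194 + 19.20·28.90) / (361.0 + 19.20) = 3.543 mg/L.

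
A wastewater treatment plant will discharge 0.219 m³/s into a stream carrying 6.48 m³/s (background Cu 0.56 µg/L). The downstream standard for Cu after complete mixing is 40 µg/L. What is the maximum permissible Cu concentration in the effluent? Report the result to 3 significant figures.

At the limit, (Qr·Cr + Qe·Cₑ)/(Qr + Qe) = 40:
Cₑ = (6.699·40 − 6.480·0.5600) / 0.2190 = 1207 µg/L.

1210 µg/L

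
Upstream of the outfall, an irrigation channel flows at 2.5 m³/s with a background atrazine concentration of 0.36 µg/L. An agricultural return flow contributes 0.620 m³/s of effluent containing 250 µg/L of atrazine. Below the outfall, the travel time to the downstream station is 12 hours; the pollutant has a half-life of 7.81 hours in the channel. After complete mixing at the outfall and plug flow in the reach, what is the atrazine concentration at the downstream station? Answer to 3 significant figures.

Mass balance: C = (2.500·0.3600 + 0.6200·250.0) / 3.120 = 155.9/3.120 = 49.97 µg/L.
Half-life 7.81 h → k = ln 2 / 7.81 = 0.08875 h⁻¹ = 2.130 d⁻¹.
After decay, C = 49.97 × e^(−kt) = 49.97 × 0.3447 = 17.23 µg/L.

17.2 µg/L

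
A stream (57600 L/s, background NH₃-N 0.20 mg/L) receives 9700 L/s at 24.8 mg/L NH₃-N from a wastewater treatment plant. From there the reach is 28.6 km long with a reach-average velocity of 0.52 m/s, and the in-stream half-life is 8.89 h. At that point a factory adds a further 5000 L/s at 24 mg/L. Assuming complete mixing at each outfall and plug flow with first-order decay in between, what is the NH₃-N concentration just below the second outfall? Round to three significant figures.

2.72 mg/L

Mass balance: C = (57600·0.2000 + 9700·24.80) / 67300 = 252100/67300 = 3.746 mg/L; combined flow 67300 L/s.
Travel time t = 28.6·1000 / 0.52 = 55000 s = 15.28 h.
Half-life 8.89 h → k = ln 2 / 8.89 = 0.07797 h⁻¹ = 1.871 d⁻¹.
Applying C = C₀e^(−kt): 3.746 × 0.3039 = 1.138 mg/L.
At the second outfall, C = (67300·1.138 + 5000·24.00) / (67300 + 5000) = 2.719 mg/L.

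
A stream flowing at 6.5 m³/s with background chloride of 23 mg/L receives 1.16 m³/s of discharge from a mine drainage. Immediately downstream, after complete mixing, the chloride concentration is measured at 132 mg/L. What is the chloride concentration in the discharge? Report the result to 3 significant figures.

Mass balance: 6.500·23.00 + 1.160·Cₑ = 7.660·132.0
→ Cₑ = (7.660·132.0 − 6.500·23.00) / 1.160 = 742.8 mg/L.

743 mg/L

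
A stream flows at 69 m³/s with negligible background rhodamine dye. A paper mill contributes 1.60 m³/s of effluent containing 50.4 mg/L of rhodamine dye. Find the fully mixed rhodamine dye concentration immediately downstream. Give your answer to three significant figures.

1.14 mg/L

After mixing, C = (69.00·0 + 1.600·50.40) / 70.60 = 80.64/70.60 = 1.142 mg/L.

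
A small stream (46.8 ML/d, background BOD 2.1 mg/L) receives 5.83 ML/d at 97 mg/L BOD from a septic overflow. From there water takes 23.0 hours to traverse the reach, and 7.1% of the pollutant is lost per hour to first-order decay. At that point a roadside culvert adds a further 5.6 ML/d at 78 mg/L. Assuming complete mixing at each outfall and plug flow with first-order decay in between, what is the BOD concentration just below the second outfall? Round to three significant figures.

Flow-weighted average: C = (46.80·2.100 + 5.830·97.00) / 52.63 = 663.8/52.63 = 12.61 mg/L; combined flow 52.63 ML/d.
7.1%/h lost → k = −ln(1 − 0.071) = 0.07365 h⁻¹.
First-order decay: C = 12.61·exp(−k·t) = 12.61·0.1838 = 2.318 mg/L.
At the second outfall, C = (52.63·2.318 + 5.600·78.00) / (52.63 + 5.600) = 9.597 mg/L.

9.60 mg/L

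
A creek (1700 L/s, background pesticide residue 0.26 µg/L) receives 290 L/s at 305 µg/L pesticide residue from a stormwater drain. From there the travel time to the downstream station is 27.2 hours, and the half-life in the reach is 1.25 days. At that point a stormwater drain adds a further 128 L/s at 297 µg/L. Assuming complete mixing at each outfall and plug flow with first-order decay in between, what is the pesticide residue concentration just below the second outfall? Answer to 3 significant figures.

40.3 µg/L

After mixing, C = (1700·0.2600 + 290.0·305.0) / 1990 = 88890/1990 = 44.67 µg/L; combined flow 1990 L/s.
Half-life 1.25 d → k = ln 2 / 1.25 = 0.5545 d⁻¹.
Decay over the reach: 44.67·exp(−kt) = 44.67·0.5334 = 23.83 µg/L.
At the second outfall, C = (1990·23.83 + 128.0·297.0) / (1990 + 128.0) = 40.34 µg/L.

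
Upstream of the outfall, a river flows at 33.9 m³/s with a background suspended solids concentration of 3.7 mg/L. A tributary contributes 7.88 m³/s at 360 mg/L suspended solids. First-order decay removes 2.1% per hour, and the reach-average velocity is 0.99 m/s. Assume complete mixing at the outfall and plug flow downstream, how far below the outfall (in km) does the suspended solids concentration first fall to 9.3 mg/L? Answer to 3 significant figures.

341 km

Conservation of mass: C = (33.90·3.700 + 7.880·360.0) / 41.78 = 2962/41.78 = 70.90 mg/L.
2.1%/h lost → k = −ln(1 − 0.021) = 0.02122 h⁻¹.
Set 70.90·exp(−k·t) = 9.3 → t = ln(70.90/9.3)/k = 344500 s = 95.71 h.
Distance = v·t = 0.99·344500 = 341100 m = 341.1 km.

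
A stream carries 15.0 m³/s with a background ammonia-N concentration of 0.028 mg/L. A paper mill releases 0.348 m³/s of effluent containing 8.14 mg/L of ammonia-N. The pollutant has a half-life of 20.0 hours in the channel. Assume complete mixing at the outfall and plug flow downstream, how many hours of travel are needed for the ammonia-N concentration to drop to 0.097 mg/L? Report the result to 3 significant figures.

22.6 h

Mass balance: C = (15.00·0.02800 + 0.3480·8.140) / 15.35 = 3.253/15.35 = 0.2119 mg/L.
Half-life 20.0 h → k = ln 2 / 20.0 = 0.03466 h⁻¹ = 0.8318 d⁻¹.
0.2119·exp(−k·t) = 0.097 → t = ln(0.2119/0.097)/k = 81180 s = 22.55 h.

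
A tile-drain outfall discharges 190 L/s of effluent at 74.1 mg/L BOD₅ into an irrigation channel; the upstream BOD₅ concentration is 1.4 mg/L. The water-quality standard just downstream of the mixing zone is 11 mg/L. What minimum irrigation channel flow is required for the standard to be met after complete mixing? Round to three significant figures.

Set C_mix = 11: (Q·1.400 + 190.0·74.10) / (Q + 190.0) = 11
→ Q = 190.0·(74.10 − 11)/(11 − 1.400) = 1249 L/s.

1250 L/s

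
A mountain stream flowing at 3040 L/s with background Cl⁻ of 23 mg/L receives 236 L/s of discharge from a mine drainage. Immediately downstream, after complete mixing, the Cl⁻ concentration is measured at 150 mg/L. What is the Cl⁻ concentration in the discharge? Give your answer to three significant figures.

1790 mg/L

Mass balance: 3040·23.00 + 236.0·Cₑ = 3276·150.0
→ Cₑ = (3276·150.0 − 3040·23.00) / 236.0 = 1786 mg/L.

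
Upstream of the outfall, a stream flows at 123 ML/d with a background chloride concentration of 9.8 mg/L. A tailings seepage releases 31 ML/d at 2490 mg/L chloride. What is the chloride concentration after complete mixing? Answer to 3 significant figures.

509 mg/L

Flow-weighted average: C = (123.0·9.800 + 31.00·2490) / 154.0 = 78400/154.0 = 509.1 mg/L.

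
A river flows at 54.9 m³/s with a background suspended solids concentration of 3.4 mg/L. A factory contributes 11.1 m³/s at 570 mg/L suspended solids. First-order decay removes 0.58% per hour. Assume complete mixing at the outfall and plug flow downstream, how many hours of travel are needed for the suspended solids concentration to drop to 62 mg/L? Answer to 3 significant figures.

Conservation of mass: C = (54.90·3.400 + 11.10·570.0) / 66.00 = 6514/66.00 = 98.69 mg/L.
0.58%/h lost → k = −ln(1 − 0.0058) = 0.005817 h⁻¹.
98.69·exp(−k·t) = 62 → t = ln(98.69/62)/k = 287700 s = 79.92 h.

79.9 h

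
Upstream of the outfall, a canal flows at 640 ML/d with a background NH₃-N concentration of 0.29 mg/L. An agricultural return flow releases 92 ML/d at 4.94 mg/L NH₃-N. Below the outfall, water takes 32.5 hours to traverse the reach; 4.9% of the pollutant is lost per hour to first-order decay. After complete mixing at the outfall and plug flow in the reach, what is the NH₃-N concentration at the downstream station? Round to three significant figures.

Conservation of mass: C = (640.0·0.2900 + 92.00·4.940) / 732.0 = 640.1/732.0 = 0.8744 mg/L.
4.9%/h lost → k = −ln(1 − 0.049) = 0.05024 h⁻¹.
Applying C = C₀e^(−kt): 0.8744 × 0.1954 = 0.1708 mg/L.

0.171 mg/L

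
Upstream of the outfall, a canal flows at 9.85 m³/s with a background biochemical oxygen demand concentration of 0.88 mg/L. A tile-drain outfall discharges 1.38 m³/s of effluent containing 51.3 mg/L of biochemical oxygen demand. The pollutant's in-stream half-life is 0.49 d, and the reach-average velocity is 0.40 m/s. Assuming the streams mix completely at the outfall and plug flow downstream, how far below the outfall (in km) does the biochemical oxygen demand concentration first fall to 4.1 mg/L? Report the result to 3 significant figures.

13.3 km

Conservation of mass: C = (9.850·0.8800 + 1.380·51.30) / 11.23 = 79.46/11.23 = 7.076 mg/L.
Half-life 0.49 d → k = ln 2 / 0.49 = 1.415 d⁻¹.
Set 7.076·exp(−k·t) = 4.1 → t = ln(7.076/4.1)/k = 33330 s = 9.258 h.
Distance = v·t = 0.40·33330 = 13330 m = 13.33 km.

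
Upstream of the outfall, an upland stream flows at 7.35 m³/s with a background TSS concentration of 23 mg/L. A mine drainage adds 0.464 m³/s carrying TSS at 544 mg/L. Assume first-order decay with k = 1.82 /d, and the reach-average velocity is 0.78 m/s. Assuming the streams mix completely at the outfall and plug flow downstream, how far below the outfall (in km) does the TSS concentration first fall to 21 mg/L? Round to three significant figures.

Conservation of mass: C = (7.350·23.00 + 0.4640·544.0) / 7.814 = 421.5/7.814 = 53.94 mg/L.
Set 53.94·exp(−k·t) = 21 → t = ln(53.94/21)/k = 44780 s = 12.44 h.
Distance = v·t = 0.78·44780 = 34930 m = 34.93 km.

34.9 km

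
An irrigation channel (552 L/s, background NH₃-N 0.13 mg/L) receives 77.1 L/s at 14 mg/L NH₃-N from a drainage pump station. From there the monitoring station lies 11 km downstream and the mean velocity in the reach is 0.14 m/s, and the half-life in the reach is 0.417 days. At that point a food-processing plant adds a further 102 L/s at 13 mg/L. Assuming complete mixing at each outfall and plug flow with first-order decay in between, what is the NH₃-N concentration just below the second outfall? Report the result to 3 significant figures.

After mixing, C = (552.0·0.1300 + 77.10·14.00) / 629.1 = 1151/629.1 = 1.830 mg/L; combined flow 629.1 L/s.
Travel time t = 11·1000 / 0.14 = 78570 s = 21.83 h.
Half-life 0.417 d → k = ln 2 / 0.417 = 1.662 d⁻¹.
First-order decay: C = 1.830·exp(−k·t) = 1.830·0.2206 = 0.4036 mg/L.
At the second outfall, C = (629.1·0.4036 + 102.0·13.00) / (629.1 + 102.0) = 2.161 mg/L.

2.16 mg/L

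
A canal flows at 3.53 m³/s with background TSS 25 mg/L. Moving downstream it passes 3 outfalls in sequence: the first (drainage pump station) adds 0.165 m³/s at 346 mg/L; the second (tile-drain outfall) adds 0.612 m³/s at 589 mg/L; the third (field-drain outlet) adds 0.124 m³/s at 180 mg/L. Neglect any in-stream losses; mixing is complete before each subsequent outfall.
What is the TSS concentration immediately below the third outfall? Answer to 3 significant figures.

119 mg/L

Below outfall 1: Q → 3.695 m³/s, C = (3.530·25.00 + 0.1650·346.0)/3.695 = 39.33 mg/L.
Below outfall 2: Q → 4.307 m³/s, C = (3.695·39.33 + 0.6120·589.0)/4.307 = 117.4 mg/L.
Below outfall 3: Q → 4.431 m³/s, C = (4.307·117.4 + 0.1240·180.0)/4.431 = 119.2 mg/L.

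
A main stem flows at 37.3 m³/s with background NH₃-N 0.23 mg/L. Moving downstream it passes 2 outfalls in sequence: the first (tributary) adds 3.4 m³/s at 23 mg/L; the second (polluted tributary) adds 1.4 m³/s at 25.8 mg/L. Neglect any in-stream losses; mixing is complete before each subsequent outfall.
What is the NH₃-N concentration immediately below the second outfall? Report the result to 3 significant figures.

After outfall 1: Q = 37.30 + 3.400 = 40.70 m³/s; C = (37.30·0.2300 + 3.400·23.00)/40.70 = 2.132 mg/L.
After outfall 2: Q = 40.70 + 1.400 = 42.10 m³/s; C = (40.70·2.132 + 1.400·25.80)/42.10 = 2.919 mg/L.

2.92 mg/L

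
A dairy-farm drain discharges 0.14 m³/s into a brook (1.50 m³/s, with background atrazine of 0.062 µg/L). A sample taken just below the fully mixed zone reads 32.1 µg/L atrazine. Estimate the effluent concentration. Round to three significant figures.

375 µg/L

Mass balance: 1.500·0.06200 + 0.1400·Cₑ = 1.640·32.10
→ Cₑ = (1.640·32.10 − 1.500·0.06200) / 0.1400 = 375.4 µg/L.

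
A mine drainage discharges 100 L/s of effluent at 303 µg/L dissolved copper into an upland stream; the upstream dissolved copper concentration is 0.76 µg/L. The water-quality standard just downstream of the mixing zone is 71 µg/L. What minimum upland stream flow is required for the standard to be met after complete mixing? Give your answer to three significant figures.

Set C_mix = 71: (Q·0.7600 + 100.0·303.0) / (Q + 100.0) = 71
→ Q = 100.0·(303.0 − 71)/(71 − 0.7600) = 330.3 L/s.

330 L/s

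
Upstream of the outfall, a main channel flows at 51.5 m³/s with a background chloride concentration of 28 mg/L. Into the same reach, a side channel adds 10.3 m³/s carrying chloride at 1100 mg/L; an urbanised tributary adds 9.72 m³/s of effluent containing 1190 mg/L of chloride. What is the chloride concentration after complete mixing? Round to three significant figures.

After mixing, C = (51.50·28.00 + 10.30·1100 + 9.720·1190) / 71.52 = 24340/71.52 = 340.3 mg/L.

340 mg/L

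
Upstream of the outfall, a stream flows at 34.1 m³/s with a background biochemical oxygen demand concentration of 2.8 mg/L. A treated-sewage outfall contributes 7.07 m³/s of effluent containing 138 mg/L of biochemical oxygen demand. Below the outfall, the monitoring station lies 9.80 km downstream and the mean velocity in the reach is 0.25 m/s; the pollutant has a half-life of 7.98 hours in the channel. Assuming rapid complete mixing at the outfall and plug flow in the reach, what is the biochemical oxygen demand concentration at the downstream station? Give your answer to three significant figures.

10.1 mg/L

Mass balance: C = (34.10·2.800 + 7.070·138.0) / 41.17 = 1071/41.17 = 26.02 mg/L.
Travel time t = 9.80·1000 / 0.25 = 39200 s = 10.89 h.
Half-life 7.98 h → k = ln 2 / 7.98 = 0.08686 h⁻¹ = 2.085 d⁻¹.
Decay over the reach: 26.02·exp(−kt) = 26.02·0.3884 = 10.10 mg/L.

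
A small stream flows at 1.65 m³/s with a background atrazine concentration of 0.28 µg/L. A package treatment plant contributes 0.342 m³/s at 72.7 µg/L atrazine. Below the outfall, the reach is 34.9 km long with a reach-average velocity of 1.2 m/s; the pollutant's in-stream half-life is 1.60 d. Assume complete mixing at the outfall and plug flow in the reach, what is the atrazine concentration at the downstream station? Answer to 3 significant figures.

11.0 µg/L

Mass balance: C = (1.650·0.2800 + 0.3420·72.70) / 1.992 = 25.33/1.992 = 12.71 µg/L.
Travel time t = 34.9·1000 / 1.2 = 29080 s = 8.079 h.
Half-life 1.60 d → k = ln 2 / 1.60 = 0.4332 d⁻¹.
After decay, C = 12.71 × e^(−kt) = 12.71 × 0.8643 = 10.99 µg/L.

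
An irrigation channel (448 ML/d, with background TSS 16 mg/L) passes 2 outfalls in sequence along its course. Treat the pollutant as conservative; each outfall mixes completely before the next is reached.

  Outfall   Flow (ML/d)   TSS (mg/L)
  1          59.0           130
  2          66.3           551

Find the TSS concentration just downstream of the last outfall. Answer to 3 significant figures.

89.6 mg/L

Below outfall 1: Q → 507.0 ML/d, C = (448.0·16.00 + 59.00·130.0)/507.0 = 29.27 mg/L.
Below outfall 2: Q → 573.3 ML/d, C = (507.0·29.27 + 66.30·551.0)/573.3 = 89.60 mg/L.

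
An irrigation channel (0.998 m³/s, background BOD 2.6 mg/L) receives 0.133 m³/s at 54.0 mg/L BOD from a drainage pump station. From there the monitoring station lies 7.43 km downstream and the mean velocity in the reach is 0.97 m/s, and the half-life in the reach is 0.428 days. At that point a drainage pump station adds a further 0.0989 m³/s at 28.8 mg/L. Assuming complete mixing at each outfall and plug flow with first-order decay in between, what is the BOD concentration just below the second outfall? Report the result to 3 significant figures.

9.20 mg/L

After mixing, C = (0.9980·2.600 + 0.1330·54.00) / 1.131 = 9.777/1.131 = 8.644 mg/L; combined flow 1.131 m³/s.
Travel time t = 7.43·1000 / 0.97 = 7660 s = 2.128 h.
Half-life 0.428 d → k = ln 2 / 0.428 = 1.620 d⁻¹.
Decay over the reach: 8.644·exp(−kt) = 8.644·0.8663 = 7.488 mg/L.
Second outfall: C = (1.131·7.488 + 0.09890·28.80)/1.230 = 9.202 mg/L.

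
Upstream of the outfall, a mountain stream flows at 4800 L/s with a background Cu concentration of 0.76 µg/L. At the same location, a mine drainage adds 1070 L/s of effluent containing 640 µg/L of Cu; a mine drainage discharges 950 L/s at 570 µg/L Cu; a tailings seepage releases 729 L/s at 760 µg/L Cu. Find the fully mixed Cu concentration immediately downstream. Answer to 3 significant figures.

Flow-weighted average: C = (4800·0.7600 + 1070·640.0 + 950.0·570.0 + 729.0·760.0) / 7549 = 1784000/7549 = 236.3 µg/L.

236 µg/L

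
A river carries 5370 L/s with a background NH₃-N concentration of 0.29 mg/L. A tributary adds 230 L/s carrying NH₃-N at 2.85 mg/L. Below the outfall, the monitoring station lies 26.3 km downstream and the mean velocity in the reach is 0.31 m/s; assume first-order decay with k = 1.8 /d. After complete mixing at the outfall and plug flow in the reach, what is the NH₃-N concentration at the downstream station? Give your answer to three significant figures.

0.0675 mg/L

Mass balance: C = (5370·0.2900 + 230.0·2.850) / 5600 = 2213/5600 = 0.3951 mg/L.
Travel time t = 26.3·1000 / 0.31 = 84840 s = 23.57 h.
Decay over the reach: 0.3951·exp(−kt) = 0.3951·0.1708 = 0.06748 mg/L.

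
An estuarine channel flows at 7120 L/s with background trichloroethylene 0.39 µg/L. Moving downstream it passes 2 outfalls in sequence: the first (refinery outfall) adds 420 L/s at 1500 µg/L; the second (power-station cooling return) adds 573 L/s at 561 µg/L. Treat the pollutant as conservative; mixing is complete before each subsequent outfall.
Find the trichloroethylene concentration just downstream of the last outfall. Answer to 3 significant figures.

After outfall 1: Q = 7120 + 420.0 = 7540 L/s; C = (7120·0.3900 + 420.0·1500)/7540 = 83.92 µg/L.
After outfall 2: Q = 7540 + 573.0 = 8113 L/s; C = (7540·83.92 + 573.0·561.0)/8113 = 117.6 µg/L.

118 µg/L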